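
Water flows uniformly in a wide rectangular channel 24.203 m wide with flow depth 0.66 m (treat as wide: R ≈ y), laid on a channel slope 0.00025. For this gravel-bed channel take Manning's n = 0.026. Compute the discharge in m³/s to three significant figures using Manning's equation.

A = b·y = 24.203 × 0.66 = 15.97 m²
Wide channel: R ≈ y = 0.66 m
Q = (1/n)·A·R^(2/3)·S^(1/2) = (1/0.026) × 15.97 × 0.6600^(2/3) × 0.00025^(1/2) = 7.364 m³/s

7.36 m³/s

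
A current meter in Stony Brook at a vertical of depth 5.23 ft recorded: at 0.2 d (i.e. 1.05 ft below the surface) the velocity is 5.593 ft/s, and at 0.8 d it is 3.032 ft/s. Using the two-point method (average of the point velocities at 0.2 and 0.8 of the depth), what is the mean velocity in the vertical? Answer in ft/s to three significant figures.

4.31 ft/s

v̄ = (5.593 + 3.032) / 2 = 4.313 ft/s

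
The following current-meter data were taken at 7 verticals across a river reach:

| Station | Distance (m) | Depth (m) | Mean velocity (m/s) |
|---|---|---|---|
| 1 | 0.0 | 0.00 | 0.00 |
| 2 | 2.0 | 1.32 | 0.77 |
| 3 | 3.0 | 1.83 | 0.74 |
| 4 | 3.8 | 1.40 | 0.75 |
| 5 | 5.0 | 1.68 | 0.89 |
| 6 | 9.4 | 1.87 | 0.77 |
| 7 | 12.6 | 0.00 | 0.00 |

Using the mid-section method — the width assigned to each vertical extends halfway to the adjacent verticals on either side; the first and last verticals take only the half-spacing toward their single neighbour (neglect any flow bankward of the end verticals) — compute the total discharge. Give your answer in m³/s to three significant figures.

w_2 = (3.0 − 0.0)/2 = 1.5 m; q_2 = 0.77 × 1.32 × 1.5 = 1.525 m³/s
w_3 = (3.8 − 2.0)/2 = 0.9 m; q_3 = 0.74 × 1.83 × 0.9 = 1.219 m³/s
w_4 = (5.0 − 3.0)/2 = 1 m; q_4 = 0.75 × 1.40 × 1 = 1.050 m³/s
w_5 = (9.4 − 3.8)/2 = 2.8 m; q_5 = 0.89 × 1.68 × 2.8 = 4.187 m³/s
w_6 = (12.6 − 5.0)/2 = 3.8 m; q_6 = 0.77 × 1.87 × 3.8 = 5.472 m³/s
Stations 1, 7 contribute zero (depth or velocity is 0).
Q = Σ qᵢ = 13.45 m³/s

13.5 m³/s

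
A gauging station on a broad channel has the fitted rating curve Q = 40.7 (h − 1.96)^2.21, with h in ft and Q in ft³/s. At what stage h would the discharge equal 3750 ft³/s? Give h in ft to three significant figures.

h − h₀ = (Q/C)^(1/b) = (3750/40.7)^(1/2.21) = 7.743 ft
h = 1.96 + 7.743 = 9.703 ft

9.70 ft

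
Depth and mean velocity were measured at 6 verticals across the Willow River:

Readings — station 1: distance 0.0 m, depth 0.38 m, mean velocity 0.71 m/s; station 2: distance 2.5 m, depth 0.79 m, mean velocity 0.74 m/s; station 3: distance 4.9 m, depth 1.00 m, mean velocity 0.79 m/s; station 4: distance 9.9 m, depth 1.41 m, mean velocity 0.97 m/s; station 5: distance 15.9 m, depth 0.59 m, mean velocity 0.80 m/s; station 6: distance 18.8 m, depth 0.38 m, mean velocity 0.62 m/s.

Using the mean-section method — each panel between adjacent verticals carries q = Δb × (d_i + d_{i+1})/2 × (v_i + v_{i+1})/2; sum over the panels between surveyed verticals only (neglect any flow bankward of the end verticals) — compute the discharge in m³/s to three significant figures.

Panel 1-2: Δb = 2.5 m, d̄ = (0.38+0.79)/2 = 0.585, v̄ = (0.71+0.74)/2 = 0.725 → q = 2.5×0.585×0.725 = 1.060 m³/s
Panel 2-3: Δb = 2.4 m, d̄ = (0.79+1.00)/2 = 0.895, v̄ = (0.74+0.79)/2 = 0.765 → q = 2.4×0.895×0.765 = 1.643 m³/s
Panel 3-4: Δb = 5 m, d̄ = (1.00+1.41)/2 = 1.205, v̄ = (0.79+0.97)/2 = 0.88 → q = 5×1.205×0.88 = 5.302 m³/s
Panel 4-5: Δb = 6 m, d̄ = (1.41+0.59)/2 = 1, v̄ = (0.97+0.80)/2 = 0.885 → q = 6×1×0.885 = 5.310 m³/s
Panel 5-6: Δb = 2.9 m, d̄ = (0.59+0.38)/2 = 0.485, v̄ = (0.80+0.62)/2 = 0.71 → q = 2.9×0.485×0.71 = 0.9986 m³/s
Q = Σ q = 14.31 m³/s

14.3 m³/s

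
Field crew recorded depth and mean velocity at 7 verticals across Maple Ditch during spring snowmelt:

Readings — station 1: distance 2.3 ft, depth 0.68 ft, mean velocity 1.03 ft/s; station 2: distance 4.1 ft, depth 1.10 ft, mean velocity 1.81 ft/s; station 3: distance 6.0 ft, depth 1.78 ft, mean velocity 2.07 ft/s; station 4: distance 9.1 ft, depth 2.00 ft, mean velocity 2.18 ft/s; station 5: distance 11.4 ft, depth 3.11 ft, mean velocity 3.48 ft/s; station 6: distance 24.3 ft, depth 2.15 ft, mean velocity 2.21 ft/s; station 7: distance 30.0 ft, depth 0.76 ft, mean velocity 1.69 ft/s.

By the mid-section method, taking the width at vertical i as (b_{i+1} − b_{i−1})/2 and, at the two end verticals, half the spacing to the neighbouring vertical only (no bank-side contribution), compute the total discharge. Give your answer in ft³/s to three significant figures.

155 ft³/s

w_1 = (4.1 − 2.3)/2 = 0.9 ft; q_1 = 1.03 × 0.68 × 0.9 = 0.6304 ft³/s
w_2 = (6.0 − 2.3)/2 = 1.85 ft; q_2 = 1.81 × 1.10 × 1.85 = 3.683 ft³/s
w_3 = (9.1 − 4.1)/2 = 2.5 ft; q_3 = 2.07 × 1.78 × 2.5 = 9.212 ft³/s
w_4 = (11.4 − 6.0)/2 = 2.7 ft; q_4 = 2.18 × 2.00 × 2.7 = 11.77 ft³/s
w_5 = (24.3 − 9.1)/2 = 7.6 ft; q_5 = 3.48 × 3.11 × 7.6 = 82.25 ft³/s
w_6 = (30.0 − 11.4)/2 = 9.3 ft; q_6 = 2.21 × 2.15 × 9.3 = 44.19 ft³/s
w_7 = (30.0 − 24.3)/2 = 2.85 ft; q_7 = 1.69 × 0.76 × 2.85 = 3.661 ft³/s
Q = Σ qᵢ = 155.4 ft³/s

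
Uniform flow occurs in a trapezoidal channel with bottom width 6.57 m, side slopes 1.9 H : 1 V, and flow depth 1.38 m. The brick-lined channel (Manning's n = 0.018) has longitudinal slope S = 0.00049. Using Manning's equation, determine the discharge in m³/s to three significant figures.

A = (b + z·y)·y = (6.57 + 1.9×1.38)×1.38 = 12.68 m²
P = b + 2y√(1+z²) = 6.57 + 2×1.38×√(1+1.9²) = 12.50 m
R = A/P = 12.68/12.50 = 1.015 m
Q = (1/n)·A·R^(2/3)·S^(1/2) = (1/0.018) × 12.68 × 1.015^(2/3) × 0.00049^(1/2) = 15.76 m³/s

15.8 m³/s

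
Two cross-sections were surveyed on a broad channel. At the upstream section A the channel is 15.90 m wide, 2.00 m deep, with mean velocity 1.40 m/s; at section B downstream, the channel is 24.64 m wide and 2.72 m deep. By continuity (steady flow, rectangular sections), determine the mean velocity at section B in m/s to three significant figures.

0.664 m/s

Q = A₁V₁ = (15.90×2.00) × 1.40 = 44.52 m³/s
A₂ = 24.64 × 2.72 = 67.02 m²
V₂ = Q/A₂ = 44.52/67.02 = 0.6643 m/s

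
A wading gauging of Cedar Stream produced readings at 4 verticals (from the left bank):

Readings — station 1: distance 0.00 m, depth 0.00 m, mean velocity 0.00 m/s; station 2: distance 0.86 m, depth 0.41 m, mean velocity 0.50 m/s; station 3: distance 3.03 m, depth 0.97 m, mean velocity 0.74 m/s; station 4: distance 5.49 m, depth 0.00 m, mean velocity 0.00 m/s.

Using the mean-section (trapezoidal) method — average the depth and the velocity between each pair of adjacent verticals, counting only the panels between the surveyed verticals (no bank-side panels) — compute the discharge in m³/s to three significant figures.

1.41 m³/s

Panel 1-2: Δb = 0.86 m, d̄ = (0.00+0.41)/2 = 0.205, v̄ = (0.00+0.50)/2 = 0.25 → q = 0.86×0.205×0.25 = 0.04408 m³/s
Panel 2-3: Δb = 2.17 m, d̄ = (0.41+0.97)/2 = 0.69, v̄ = (0.50+0.74)/2 = 0.62 → q = 2.17×0.69×0.62 = 0.9283 m³/s
Panel 3-4: Δb = 2.46 m, d̄ = (0.97+0.00)/2 = 0.485, v̄ = (0.74+0.00)/2 = 0.37 → q = 2.46×0.485×0.37 = 0.4414 m³/s
Q = Σ q = 1.414 m³/s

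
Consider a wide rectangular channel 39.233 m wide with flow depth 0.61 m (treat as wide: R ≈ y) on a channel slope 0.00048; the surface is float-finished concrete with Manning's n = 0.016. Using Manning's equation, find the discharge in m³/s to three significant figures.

A = b·y = 39.233 × 0.61 = 23.93 m²
Wide channel: R ≈ y = 0.61 m
Q = (1/n)·A·R^(2/3)·S^(1/2) = (1/0.016) × 23.93 × 0.6100^(2/3) × 0.00048^(1/2) = 23.57 m³/s

23.6 m³/s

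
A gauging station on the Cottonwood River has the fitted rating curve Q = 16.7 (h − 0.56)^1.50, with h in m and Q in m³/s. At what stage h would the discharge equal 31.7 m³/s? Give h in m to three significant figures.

2.09 m

h − h₀ = (Q/C)^(1/b) = (31.7/16.7)^(1/1.50) = 1.533 m
h = 0.56 + 1.533 = 2.093 m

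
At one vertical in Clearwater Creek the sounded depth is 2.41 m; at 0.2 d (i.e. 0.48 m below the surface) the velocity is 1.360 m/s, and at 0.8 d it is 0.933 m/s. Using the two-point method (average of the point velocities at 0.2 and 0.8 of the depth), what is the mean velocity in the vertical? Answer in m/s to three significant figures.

1.15 m/s

v̄ = (1.360 + 0.933) / 2 = 1.147 m/s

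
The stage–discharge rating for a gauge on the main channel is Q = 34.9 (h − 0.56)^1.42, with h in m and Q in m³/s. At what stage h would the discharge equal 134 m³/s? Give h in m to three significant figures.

h − h₀ = (Q/C)^(1/b) = (134/34.9)^(1/1.42) = 2.579 m
h = 0.56 + 2.579 = 3.139 m

3.14 m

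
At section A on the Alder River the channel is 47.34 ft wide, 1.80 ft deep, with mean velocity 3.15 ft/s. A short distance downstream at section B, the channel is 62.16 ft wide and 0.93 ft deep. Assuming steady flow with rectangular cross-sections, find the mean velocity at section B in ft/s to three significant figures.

Q = A₁V₁ = (47.34×1.80) × 3.15 = 268.4 ft³/s
A₂ = 62.16 × 0.93 = 57.81 ft²
V₂ = Q/A₂ = 268.4/57.81 = 4.643 ft/s

4.64 ft/s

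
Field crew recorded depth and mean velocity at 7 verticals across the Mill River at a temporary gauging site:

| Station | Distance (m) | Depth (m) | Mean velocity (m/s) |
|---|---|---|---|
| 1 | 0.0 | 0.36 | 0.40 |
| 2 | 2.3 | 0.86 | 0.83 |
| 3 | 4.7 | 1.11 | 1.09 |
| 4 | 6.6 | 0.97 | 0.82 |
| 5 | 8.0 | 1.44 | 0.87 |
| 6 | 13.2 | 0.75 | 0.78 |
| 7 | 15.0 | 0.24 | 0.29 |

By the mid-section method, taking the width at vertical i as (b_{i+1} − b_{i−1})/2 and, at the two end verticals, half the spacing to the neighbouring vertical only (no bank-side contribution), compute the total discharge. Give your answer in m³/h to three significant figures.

w_1 = (2.3 − 0.0)/2 = 1.15 m; q_1 = 0.40 × 0.36 × 1.15 = 0.1656 m³/s
w_2 = (4.7 − 0.0)/2 = 2.35 m; q_2 = 0.83 × 0.86 × 2.35 = 1.677 m³/s
w_3 = (6.6 − 2.3)/2 = 2.15 m; q_3 = 1.09 × 1.11 × 2.15 = 2.601 m³/s
w_4 = (8.0 − 4.7)/2 = 1.65 m; q_4 = 0.82 × 0.97 × 1.65 = 1.312 m³/s
w_5 = (13.2 − 6.6)/2 = 3.3 m; q_5 = 0.87 × 1.44 × 3.3 = 4.134 m³/s
w_6 = (15.0 − 8.0)/2 = 3.5 m; q_6 = 0.78 × 0.75 × 3.5 = 2.048 m³/s
w_7 = (15.0 − 13.2)/2 = 0.9 m; q_7 = 0.29 × 0.24 × 0.9 = 0.06264 m³/s
Q = Σ qᵢ = 12.00 m³/s
= 12.00 × 3600 = 43200 m³/h

43200 m³/h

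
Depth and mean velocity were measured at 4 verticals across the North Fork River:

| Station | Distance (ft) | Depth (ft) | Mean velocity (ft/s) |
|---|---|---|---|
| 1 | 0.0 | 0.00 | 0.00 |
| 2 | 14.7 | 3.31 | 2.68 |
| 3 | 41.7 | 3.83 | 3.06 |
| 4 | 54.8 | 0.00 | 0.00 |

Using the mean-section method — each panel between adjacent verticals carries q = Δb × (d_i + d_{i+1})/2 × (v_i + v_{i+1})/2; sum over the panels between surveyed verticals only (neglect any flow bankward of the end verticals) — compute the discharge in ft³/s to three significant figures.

Panel 1-2: Δb = 14.7 ft, d̄ = (0.00+3.31)/2 = 1.655, v̄ = (0.00+2.68)/2 = 1.34 → q = 14.7×1.655×1.34 = 32.60 ft³/s
Panel 2-3: Δb = 27 ft, d̄ = (3.31+3.83)/2 = 3.57, v̄ = (2.68+3.06)/2 = 2.87 → q = 27×3.57×2.87 = 276.6 ft³/s
Panel 3-4: Δb = 13.1 ft, d̄ = (3.83+0.00)/2 = 1.915, v̄ = (3.06+0.00)/2 = 1.53 → q = 13.1×1.915×1.53 = 38.38 ft³/s
Q = Σ q = 347.6 ft³/s

348 ft³/s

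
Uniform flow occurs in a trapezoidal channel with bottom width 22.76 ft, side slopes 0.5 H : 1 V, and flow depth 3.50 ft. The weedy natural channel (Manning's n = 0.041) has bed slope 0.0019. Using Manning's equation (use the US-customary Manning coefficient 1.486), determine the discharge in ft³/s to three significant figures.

A = (b + z·y)·y = (22.76 + 0.5×3.50)×3.50 = 85.79 ft²
P = b + 2y√(1+z²) = 22.76 + 2×3.50×√(1+0.5²) = 30.59 ft
R = A/P = 85.79/30.59 = 2.805 ft
Q = (1.486/n)·A·R^(2/3)·S^(1/2) = (1.486/0.041) × 85.79 × 2.805^(2/3) × 0.0019^(1/2) = 269.5 ft³/s

270 ft³/s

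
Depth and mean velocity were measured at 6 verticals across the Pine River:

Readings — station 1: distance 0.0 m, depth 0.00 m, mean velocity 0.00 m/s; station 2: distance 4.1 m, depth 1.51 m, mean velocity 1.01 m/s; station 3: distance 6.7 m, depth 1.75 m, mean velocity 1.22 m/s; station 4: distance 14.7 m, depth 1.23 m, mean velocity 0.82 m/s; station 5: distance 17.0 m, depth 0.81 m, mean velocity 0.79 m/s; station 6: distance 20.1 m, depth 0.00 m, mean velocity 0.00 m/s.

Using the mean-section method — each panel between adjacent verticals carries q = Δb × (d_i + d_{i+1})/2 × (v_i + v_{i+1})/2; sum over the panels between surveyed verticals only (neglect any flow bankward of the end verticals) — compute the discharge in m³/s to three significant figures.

Panel 1-2: Δb = 4.1 m, d̄ = (0.00+1.51)/2 = 0.755, v̄ = (0.00+1.01)/2 = 0.505 → q = 4.1×0.755×0.505 = 1.563 m³/s
Panel 2-3: Δb = 2.6 m, d̄ = (1.51+1.75)/2 = 1.63, v̄ = (1.01+1.22)/2 = 1.115 → q = 2.6×1.63×1.115 = 4.725 m³/s
Panel 3-4: Δb = 8 m, d̄ = (1.75+1.23)/2 = 1.49, v̄ = (1.22+0.82)/2 = 1.02 → q = 8×1.49×1.02 = 12.16 m³/s
Panel 4-5: Δb = 2.3 m, d̄ = (1.23+0.81)/2 = 1.02, v̄ = (0.82+0.79)/2 = 0.805 → q = 2.3×1.02×0.805 = 1.889 m³/s
Panel 5-6: Δb = 3.1 m, d̄ = (0.81+0.00)/2 = 0.405, v̄ = (0.79+0.00)/2 = 0.395 → q = 3.1×0.405×0.395 = 0.4959 m³/s
Q = Σ q = 20.83 m³/s

20.8 m³/s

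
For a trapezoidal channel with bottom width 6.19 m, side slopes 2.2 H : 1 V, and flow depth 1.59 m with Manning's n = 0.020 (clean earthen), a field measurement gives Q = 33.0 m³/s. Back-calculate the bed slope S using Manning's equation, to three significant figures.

A = (b + z·y)·y = (6.19 + 2.2×1.59)×1.59 = 15.40 m²
P = b + 2y√(1+z²) = 6.19 + 2×1.59×√(1+2.2²) = 13.87 m
R = A/P = 15.40/13.87 = 1.110 m
S = (Q·n / (1·A·R^(2/3)))² = (33.0×0.020 / (1×15.40×1.072))² = 0.001597

0.00160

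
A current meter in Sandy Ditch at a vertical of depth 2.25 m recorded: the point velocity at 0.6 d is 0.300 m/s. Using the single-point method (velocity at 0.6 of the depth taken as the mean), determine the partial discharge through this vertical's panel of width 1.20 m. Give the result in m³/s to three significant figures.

0.810 m³/s

v̄ = v₀.₆ = 0.300 m/s
q = v̄ × d × w = 0.3000 × 2.25 × 1.20 = 0.8100 m³/s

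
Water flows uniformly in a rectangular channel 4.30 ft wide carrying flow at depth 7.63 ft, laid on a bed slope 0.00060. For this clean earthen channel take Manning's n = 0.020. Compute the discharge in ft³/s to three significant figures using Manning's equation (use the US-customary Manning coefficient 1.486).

84.3 ft³/s

A = b·y = 4.30 × 7.63 = 32.81 ft²
P = b + 2y = 4.30 + 2×7.63 = 19.56 ft
R = A/P = 32.81/19.56 = 1.677 ft
Q = (1.486/n)·A·R^(2/3)·S^(1/2) = (1.486/0.020) × 32.81 × 1.677^(2/3) × 0.00060^(1/2) = 84.30 ft³/s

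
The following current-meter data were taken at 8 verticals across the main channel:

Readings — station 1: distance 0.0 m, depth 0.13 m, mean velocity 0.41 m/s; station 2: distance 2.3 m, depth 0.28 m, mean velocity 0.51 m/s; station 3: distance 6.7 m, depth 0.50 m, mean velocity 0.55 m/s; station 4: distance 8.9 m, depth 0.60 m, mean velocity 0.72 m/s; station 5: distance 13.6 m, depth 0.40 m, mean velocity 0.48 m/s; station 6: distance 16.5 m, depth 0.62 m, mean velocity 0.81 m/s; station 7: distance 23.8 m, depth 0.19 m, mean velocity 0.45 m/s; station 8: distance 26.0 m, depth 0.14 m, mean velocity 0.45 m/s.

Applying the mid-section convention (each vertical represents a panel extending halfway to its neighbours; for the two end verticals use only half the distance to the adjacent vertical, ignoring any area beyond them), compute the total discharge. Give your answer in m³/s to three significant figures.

6.70 m³/s

w_1 = (2.3 − 0.0)/2 = 1.15 m; q_1 = 0.41 × 0.13 × 1.15 = 0.06130 m³/s
w_2 = (6.7 − 0.0)/2 = 3.35 m; q_2 = 0.51 × 0.28 × 3.35 = 0.4784 m³/s
w_3 = (8.9 − 2.3)/2 = 3.3 m; q_3 = 0.55 × 0.50 × 3.3 = 0.9075 m³/s
w_4 = (13.6 − 6.7)/2 = 3.45 m; q_4 = 0.72 × 0.60 × 3.45 = 1.490 m³/s
w_5 = (16.5 − 8.9)/2 = 3.8 m; q_5 = 0.48 × 0.40 × 3.8 = 0.7296 m³/s
w_6 = (23.8 − 13.6)/2 = 5.1 m; q_6 = 0.81 × 0.62 × 5.1 = 2.561 m³/s
w_7 = (26.0 − 16.5)/2 = 4.75 m; q_7 = 0.45 × 0.19 × 4.75 = 0.4061 m³/s
w_8 = (26.0 − 23.8)/2 = 1.1 m; q_8 = 0.45 × 0.14 × 1.1 = 0.06930 m³/s
Q = Σ qᵢ = 6.704 m³/s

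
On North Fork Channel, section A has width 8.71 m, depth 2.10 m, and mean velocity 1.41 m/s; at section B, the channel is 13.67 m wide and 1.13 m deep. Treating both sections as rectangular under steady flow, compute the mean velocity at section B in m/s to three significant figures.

Q = A₁V₁ = (8.71×2.10) × 1.41 = 25.79 m³/s
A₂ = 13.67 × 1.13 = 15.45 m²
V₂ = Q/A₂ = 25.79/15.45 = 1.670 m/s

1.67 m/s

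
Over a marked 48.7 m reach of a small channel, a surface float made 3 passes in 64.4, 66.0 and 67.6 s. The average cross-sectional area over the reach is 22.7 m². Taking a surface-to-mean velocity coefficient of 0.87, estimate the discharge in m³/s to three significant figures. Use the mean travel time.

14.6 m³/s

t̄ = (64.4 + 66.0 + 67.6) / 3 = 66 s
v_surface = L / t̄ = 48.7 / 66 = 0.7379 m/s
v_mean = 0.87 × 0.7379 = 0.6420 m/s
Q = A × v_mean = 22.7 × 0.6420 = 14.57 m³/s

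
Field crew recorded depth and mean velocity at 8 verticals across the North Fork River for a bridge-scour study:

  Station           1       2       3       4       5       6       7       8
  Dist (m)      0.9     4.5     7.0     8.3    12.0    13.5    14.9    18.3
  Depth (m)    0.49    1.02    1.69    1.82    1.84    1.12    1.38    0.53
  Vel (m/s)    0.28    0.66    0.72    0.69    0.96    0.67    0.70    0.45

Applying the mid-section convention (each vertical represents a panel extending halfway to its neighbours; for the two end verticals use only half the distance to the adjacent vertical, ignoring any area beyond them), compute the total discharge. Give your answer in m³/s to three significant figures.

w_1 = (4.5 − 0.9)/2 = 1.8 m; q_1 = 0.28 × 0.49 × 1.8 = 0.2470 m³/s
w_2 = (7.0 − 0.9)/2 = 3.05 m; q_2 = 0.66 × 1.02 × 3.05 = 2.053 m³/s
w_3 = (8.3 − 4.5)/2 = 1.9 m; q_3 = 0.72 × 1.69 × 1.9 = 2.312 m³/s
w_4 = (12.0 − 7.0)/2 = 2.5 m; q_4 = 0.69 × 1.82 × 2.5 = 3.140 m³/s
w_5 = (13.5 − 8.3)/2 = 2.6 m; q_5 = 0.96 × 1.84 × 2.6 = 4.593 m³/s
w_6 = (14.9 − 12.0)/2 = 1.45 m; q_6 = 0.67 × 1.12 × 1.45 = 1.088 m³/s
w_7 = (18.3 − 13.5)/2 = 2.4 m; q_7 = 0.70 × 1.38 × 2.4 = 2.318 m³/s
w_8 = (18.3 − 14.9)/2 = 1.7 m; q_8 = 0.45 × 0.53 × 1.7 = 0.4055 m³/s
Q = Σ qᵢ = 16.16 m³/s

16.2 m³/s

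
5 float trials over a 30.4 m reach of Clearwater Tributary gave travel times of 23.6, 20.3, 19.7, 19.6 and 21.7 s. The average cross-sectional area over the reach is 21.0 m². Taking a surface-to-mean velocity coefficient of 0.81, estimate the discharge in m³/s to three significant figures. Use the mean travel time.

24.6 m³/s

t̄ = (23.6 + 20.3 + 19.7 + 19.6 + 21.7) / 5 = 20.98 s
v_surface = L / t̄ = 30.4 / 20.98 = 1.449 m/s
v_mean = 0.81 × 1.449 = 1.174 m/s
Q = A × v_mean = 21.0 × 1.174 = 24.65 m³/s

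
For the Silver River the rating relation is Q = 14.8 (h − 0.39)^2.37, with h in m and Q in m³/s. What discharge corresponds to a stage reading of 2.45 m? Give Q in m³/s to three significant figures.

Q = 14.8 × (2.45 − 0.39)^2.37 = 14.8 × 2.06^2.37 = 82.06 m³/s

82.1 m³/s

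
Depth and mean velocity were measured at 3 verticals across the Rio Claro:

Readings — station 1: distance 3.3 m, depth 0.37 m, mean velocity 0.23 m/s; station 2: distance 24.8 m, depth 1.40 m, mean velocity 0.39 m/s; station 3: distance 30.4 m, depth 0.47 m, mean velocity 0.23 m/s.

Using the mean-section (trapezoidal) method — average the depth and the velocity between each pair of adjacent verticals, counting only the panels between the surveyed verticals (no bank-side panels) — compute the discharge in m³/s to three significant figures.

Panel 1-2: Δb = 21.5 m, d̄ = (0.37+1.40)/2 = 0.885, v̄ = (0.23+0.39)/2 = 0.31 → q = 21.5×0.885×0.31 = 5.899 m³/s
Panel 2-3: Δb = 5.6 m, d̄ = (1.40+0.47)/2 = 0.935, v̄ = (0.39+0.23)/2 = 0.31 → q = 5.6×0.935×0.31 = 1.623 m³/s
Q = Σ q = 7.522 m³/s

7.52 m³/s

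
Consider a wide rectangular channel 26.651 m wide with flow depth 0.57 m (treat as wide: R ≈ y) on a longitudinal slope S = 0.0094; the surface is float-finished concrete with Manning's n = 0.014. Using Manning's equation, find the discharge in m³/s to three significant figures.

A = b·y = 26.651 × 0.57 = 15.19 m²
Wide channel: R ≈ y = 0.57 m
Q = (1/n)·A·R^(2/3)·S^(1/2) = (1/0.014) × 15.19 × 0.5700^(2/3) × 0.0094^(1/2) = 72.32 m³/s

72.3 m³/s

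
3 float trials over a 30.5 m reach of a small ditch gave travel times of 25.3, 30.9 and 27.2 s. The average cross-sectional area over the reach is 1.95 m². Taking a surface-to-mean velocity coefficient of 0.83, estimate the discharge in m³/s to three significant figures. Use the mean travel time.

1.78 m³/s

t̄ = (25.3 + 30.9 + 27.2) / 3 = 27.8 s
v_surface = L / t̄ = 30.5 / 27.8 = 1.097 m/s
v_mean = 0.83 × 1.097 = 0.9106 m/s
Q = A × v_mean = 1.95 × 0.9106 = 1.776 m³/s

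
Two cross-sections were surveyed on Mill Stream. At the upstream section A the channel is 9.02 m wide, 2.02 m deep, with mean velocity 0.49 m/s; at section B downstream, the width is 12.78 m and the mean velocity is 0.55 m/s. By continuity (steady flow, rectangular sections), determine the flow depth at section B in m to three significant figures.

1.27 m

Q = A₁V₁ = (9.02×2.02) × 0.49 = 8.928 m³/s
d₂ = Q/(b₂ V₂) = 8.928/(12.78×0.55) = 1.270 m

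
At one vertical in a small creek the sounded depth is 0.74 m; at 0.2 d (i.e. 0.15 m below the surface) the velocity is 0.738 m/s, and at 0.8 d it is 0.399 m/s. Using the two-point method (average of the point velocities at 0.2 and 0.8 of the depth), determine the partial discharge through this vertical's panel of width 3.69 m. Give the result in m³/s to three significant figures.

1.55 m³/s

v̄ = (0.738 + 0.399) / 2 = 0.5685 m/s
q = v̄ × d × w = 0.5685 × 0.74 × 3.69 = 1.552 m³/s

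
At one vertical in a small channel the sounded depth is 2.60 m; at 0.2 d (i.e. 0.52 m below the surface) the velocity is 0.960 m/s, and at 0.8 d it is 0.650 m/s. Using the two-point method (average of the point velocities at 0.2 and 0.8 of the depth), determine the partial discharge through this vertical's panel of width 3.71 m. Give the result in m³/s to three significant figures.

v̄ = (0.960 + 0.650) / 2 = 0.8050 m/s
q = v̄ × d × w = 0.8050 × 2.60 × 3.71 = 7.765 m³/s

7.77 m³/s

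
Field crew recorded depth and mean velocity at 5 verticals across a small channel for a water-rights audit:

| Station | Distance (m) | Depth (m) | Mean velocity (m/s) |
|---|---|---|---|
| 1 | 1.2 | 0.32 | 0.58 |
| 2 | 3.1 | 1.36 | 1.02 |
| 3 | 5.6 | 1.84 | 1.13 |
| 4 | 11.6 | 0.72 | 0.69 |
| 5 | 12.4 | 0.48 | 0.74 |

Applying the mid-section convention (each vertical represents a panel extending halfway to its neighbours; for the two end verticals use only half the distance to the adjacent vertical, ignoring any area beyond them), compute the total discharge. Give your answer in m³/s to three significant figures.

w_1 = (3.1 − 1.2)/2 = 0.95 m; q_1 = 0.58 × 0.32 × 0.95 = 0.1763 m³/s
w_2 = (5.6 − 1.2)/2 = 2.2 m; q_2 = 1.02 × 1.36 × 2.2 = 3.052 m³/s
w_3 = (11.6 − 3.1)/2 = 4.25 m; q_3 = 1.13 × 1.84 × 4.25 = 8.837 m³/s
w_4 = (12.4 − 5.6)/2 = 3.4 m; q_4 = 0.69 × 0.72 × 3.4 = 1.689 m³/s
w_5 = (12.4 − 11.6)/2 = 0.4 m; q_5 = 0.74 × 0.48 × 0.4 = 0.1421 m³/s
Q = Σ qᵢ = 13.90 m³/s

13.9 m³/s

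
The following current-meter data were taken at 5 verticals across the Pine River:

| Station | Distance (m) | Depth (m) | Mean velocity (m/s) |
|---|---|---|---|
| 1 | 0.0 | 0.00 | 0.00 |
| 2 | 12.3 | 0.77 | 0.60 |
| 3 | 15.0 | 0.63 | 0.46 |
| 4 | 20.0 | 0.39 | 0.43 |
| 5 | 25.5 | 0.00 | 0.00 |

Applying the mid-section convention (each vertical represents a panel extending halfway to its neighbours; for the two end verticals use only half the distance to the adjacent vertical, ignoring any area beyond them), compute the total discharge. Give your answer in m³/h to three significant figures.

19700 m³/h

w_2 = (15.0 − 0.0)/2 = 7.5 m; q_2 = 0.60 × 0.77 × 7.5 = 3.465 m³/s
w_3 = (20.0 − 12.3)/2 = 3.85 m; q_3 = 0.46 × 0.63 × 3.85 = 1.116 m³/s
w_4 = (25.5 − 15.0)/2 = 5.25 m; q_4 = 0.43 × 0.39 × 5.25 = 0.8804 m³/s
Stations 1, 5 contribute zero (depth or velocity is 0).
Q = Σ qᵢ = 5.461 m³/s
= 5.461 × 3600 = 19660 m³/h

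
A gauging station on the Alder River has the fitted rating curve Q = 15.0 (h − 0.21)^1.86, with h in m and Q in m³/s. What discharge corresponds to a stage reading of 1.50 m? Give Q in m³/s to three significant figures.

24.1 m³/s

Q = 15.0 × (1.50 − 0.21)^1.86 = 15.0 × 1.29^1.86 = 24.09 m³/s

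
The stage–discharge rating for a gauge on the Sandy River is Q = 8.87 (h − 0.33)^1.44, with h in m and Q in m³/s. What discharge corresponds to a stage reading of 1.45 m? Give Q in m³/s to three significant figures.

Q = 8.87 × (1.45 − 0.33)^1.44 = 8.87 × 1.12^1.44 = 10.44 m³/s

10.4 m³/s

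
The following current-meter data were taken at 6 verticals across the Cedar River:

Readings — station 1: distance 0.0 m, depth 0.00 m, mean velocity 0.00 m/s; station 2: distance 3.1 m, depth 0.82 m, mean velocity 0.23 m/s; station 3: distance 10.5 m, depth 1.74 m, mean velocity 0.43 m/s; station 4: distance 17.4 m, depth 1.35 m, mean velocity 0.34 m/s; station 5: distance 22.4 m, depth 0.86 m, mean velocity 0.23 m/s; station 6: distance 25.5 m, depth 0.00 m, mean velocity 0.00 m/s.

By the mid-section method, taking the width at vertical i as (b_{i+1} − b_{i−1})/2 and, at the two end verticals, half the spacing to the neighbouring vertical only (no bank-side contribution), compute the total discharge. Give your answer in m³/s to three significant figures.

w_2 = (10.5 − 0.0)/2 = 5.25 m; q_2 = 0.23 × 0.82 × 5.25 = 0.9902 m³/s
w_3 = (17.4 − 3.1)/2 = 7.15 m; q_3 = 0.43 × 1.74 × 7.15 = 5.350 m³/s
w_4 = (22.4 − 10.5)/2 = 5.95 m; q_4 = 0.34 × 1.35 × 5.95 = 2.731 m³/s
w_5 = (25.5 − 17.4)/2 = 4.05 m; q_5 = 0.23 × 0.86 × 4.05 = 0.8011 m³/s
Stations 1, 6 contribute zero (depth or velocity is 0).
Q = Σ qᵢ = 9.872 m³/s

9.87 m³/s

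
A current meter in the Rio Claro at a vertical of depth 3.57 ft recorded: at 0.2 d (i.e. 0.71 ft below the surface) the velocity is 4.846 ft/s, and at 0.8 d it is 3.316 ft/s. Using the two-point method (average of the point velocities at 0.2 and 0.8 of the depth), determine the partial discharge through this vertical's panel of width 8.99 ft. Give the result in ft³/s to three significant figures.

131 ft³/s

v̄ = (4.846 + 3.316) / 2 = 4.081 ft/s
q = v̄ × d × w = 4.081 × 3.57 × 8.99 = 131.0 ft³/s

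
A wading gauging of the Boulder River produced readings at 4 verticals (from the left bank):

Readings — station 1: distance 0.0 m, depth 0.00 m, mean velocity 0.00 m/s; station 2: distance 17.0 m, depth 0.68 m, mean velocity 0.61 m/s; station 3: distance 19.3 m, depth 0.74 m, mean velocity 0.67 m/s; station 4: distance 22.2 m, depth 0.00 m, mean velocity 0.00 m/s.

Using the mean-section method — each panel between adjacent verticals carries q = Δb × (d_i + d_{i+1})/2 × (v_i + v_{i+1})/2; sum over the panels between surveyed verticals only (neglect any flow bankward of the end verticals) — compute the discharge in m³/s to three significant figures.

3.17 m³/s

Panel 1-2: Δb = 17 m, d̄ = (0.00+0.68)/2 = 0.34, v̄ = (0.00+0.61)/2 = 0.305 → q = 17×0.34×0.305 = 1.763 m³/s
Panel 2-3: Δb = 2.3 m, d̄ = (0.68+0.74)/2 = 0.71, v̄ = (0.61+0.67)/2 = 0.64 → q = 2.3×0.71×0.64 = 1.045 m³/s
Panel 3-4: Δb = 2.9 m, d̄ = (0.74+0.00)/2 = 0.37, v̄ = (0.67+0.00)/2 = 0.335 → q = 2.9×0.37×0.335 = 0.3595 m³/s
Q = Σ q = 3.167 m³/s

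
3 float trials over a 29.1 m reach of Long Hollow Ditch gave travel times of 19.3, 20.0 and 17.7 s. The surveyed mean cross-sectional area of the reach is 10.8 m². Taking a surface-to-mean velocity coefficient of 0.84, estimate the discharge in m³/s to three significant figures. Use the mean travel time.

t̄ = (19.3 + 20.0 + 17.7) / 3 = 19 s
v_surface = L / t̄ = 29.1 / 19 = 1.532 m/s
v_mean = 0.84 × 1.532 = 1.287 m/s
Q = A × v_mean = 10.8 × 1.287 = 13.89 m³/s

13.9 m³/s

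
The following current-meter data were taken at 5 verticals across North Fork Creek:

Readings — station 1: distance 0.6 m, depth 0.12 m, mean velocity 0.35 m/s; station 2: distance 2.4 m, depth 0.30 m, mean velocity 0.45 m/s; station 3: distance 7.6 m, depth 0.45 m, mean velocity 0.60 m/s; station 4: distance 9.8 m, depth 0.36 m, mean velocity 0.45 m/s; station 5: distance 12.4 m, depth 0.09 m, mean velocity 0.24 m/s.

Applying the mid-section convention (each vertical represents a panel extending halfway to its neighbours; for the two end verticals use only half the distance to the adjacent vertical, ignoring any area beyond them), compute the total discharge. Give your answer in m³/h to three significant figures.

6930 m³/h

w_1 = (2.4 − 0.6)/2 = 0.9 m; q_1 = 0.35 × 0.12 × 0.9 = 0.03780 m³/s
w_2 = (7.6 − 0.6)/2 = 3.5 m; q_2 = 0.45 × 0.30 × 3.5 = 0.4725 m³/s
w_3 = (9.8 − 2.4)/2 = 3.7 m; q_3 = 0.60 × 0.45 × 3.7 = 0.9990 m³/s
w_4 = (12.4 − 7.6)/2 = 2.4 m; q_4 = 0.45 × 0.36 × 2.4 = 0.3888 m³/s
w_5 = (12.4 − 9.8)/2 = 1.3 m; q_5 = 0.24 × 0.09 × 1.3 = 0.02808 m³/s
Q = Σ qᵢ = 1.926 m³/s
= 1.926 × 3600 = 6934 m³/h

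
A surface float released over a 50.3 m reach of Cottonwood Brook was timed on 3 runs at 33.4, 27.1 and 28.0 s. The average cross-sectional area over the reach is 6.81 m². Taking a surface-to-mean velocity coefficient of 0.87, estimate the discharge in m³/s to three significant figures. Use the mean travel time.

t̄ = (33.4 + 27.1 + 28.0) / 3 = 29.5 s
v_surface = L / t̄ = 50.3 / 29.5 = 1.705 m/s
v_mean = 0.87 × 1.705 = 1.483 m/s
Q = A × v_mean = 6.81 × 1.483 = 10.10 m³/s

10.1 m³/s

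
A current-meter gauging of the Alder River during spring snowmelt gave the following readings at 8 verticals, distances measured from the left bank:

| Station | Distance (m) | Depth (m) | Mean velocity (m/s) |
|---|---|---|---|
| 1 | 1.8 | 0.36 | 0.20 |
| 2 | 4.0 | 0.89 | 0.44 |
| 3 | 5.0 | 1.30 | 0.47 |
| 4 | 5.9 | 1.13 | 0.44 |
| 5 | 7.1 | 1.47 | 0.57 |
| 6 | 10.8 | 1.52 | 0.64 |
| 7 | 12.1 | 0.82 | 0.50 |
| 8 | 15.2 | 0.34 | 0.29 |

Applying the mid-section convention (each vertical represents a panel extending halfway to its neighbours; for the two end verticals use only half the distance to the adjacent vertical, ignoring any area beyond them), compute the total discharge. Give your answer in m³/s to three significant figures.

7.35 m³/s

w_1 = (4.0 − 1.8)/2 = 1.1 m; q_1 = 0.20 × 0.36 × 1.1 = 0.07920 m³/s
w_2 = (5.0 − 1.8)/2 = 1.6 m; q_2 = 0.44 × 0.89 × 1.6 = 0.6266 m³/s
w_3 = (5.9 − 4.0)/2 = 0.95 m; q_3 = 0.47 × 1.30 × 0.95 = 0.5805 m³/s
w_4 = (7.1 − 5.0)/2 = 1.05 m; q_4 = 0.44 × 1.13 × 1.05 = 0.5221 m³/s
w_5 = (10.8 − 5.9)/2 = 2.45 m; q_5 = 0.57 × 1.47 × 2.45 = 2.053 m³/s
w_6 = (12.1 − 7.1)/2 = 2.5 m; q_6 = 0.64 × 1.52 × 2.5 = 2.432 m³/s
w_7 = (15.2 − 10.8)/2 = 2.2 m; q_7 = 0.50 × 0.82 × 2.2 = 0.9020 m³/s
w_8 = (15.2 − 12.1)/2 = 1.55 m; q_8 = 0.29 × 0.34 × 1.55 = 0.1528 m³/s
Q = Σ qᵢ = 7.348 m³/s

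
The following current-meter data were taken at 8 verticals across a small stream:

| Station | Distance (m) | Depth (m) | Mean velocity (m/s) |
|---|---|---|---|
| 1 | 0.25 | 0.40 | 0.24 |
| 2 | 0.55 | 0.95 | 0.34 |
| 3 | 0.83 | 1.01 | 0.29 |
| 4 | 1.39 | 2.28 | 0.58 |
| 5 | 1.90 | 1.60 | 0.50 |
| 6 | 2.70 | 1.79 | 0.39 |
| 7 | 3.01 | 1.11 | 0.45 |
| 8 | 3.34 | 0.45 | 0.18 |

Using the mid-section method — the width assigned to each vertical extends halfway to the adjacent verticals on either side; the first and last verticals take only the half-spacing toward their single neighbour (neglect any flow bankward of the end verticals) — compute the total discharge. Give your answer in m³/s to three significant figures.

w_1 = (0.55 − 0.25)/2 = 0.15 m; q_1 = 0.24 × 0.40 × 0.15 = 0.01440 m³/s
w_2 = (0.83 − 0.25)/2 = 0.29 m; q_2 = 0.34 × 0.95 × 0.29 = 0.09367 m³/s
w_3 = (1.39 − 0.55)/2 = 0.42 m; q_3 = 0.29 × 1.01 × 0.42 = 0.1230 m³/s
w_4 = (1.90 − 0.83)/2 = 0.535 m; q_4 = 0.58 × 2.28 × 0.535 = 0.7075 m³/s
w_5 = (2.70 − 1.39)/2 = 0.655 m; q_5 = 0.50 × 1.60 × 0.655 = 0.5240 m³/s
w_6 = (3.01 − 1.90)/2 = 0.555 m; q_6 = 0.39 × 1.79 × 0.555 = 0.3874 m³/s
w_7 = (3.34 − 2.70)/2 = 0.32 m; q_7 = 0.45 × 1.11 × 0.32 = 0.1598 m³/s
w_8 = (3.34 − 3.01)/2 = 0.165 m; q_8 = 0.18 × 0.45 × 0.165 = 0.01337 m³/s
Q = Σ qᵢ = 2.023 m³/s

2.02 m³/s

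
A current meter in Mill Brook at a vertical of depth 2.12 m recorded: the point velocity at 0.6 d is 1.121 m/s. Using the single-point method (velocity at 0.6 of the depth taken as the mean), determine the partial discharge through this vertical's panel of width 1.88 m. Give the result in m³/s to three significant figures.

v̄ = v₀.₆ = 1.121 m/s
q = v̄ × d × w = 1.121 × 2.12 × 1.88 = 4.468 m³/s

4.47 m³/s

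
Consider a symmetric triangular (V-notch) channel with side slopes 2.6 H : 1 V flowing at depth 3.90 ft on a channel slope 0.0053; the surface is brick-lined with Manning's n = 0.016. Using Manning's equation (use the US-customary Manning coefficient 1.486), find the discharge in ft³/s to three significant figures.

399 ft³/s

A = z·y² = 2.6×3.90² = 39.55 ft²
P = 2y√(1+z²) = 2×3.90×√(1+2.6²) = 21.73 ft
R = A/P = 39.55/21.73 = 1.820 ft
Q = (1.486/n)·A·R^(2/3)·S^(1/2) = (1.486/0.016) × 39.55 × 1.820^(2/3) × 0.0053^(1/2) = 398.6 ft³/s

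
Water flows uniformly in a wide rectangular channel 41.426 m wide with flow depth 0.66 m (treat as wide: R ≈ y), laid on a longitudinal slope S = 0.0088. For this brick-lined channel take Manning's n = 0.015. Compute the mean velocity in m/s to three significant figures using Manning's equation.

A = b·y = 41.426 × 0.66 = 27.34 m²
Wide channel: R ≈ y = 0.66 m
Q = (1/n)·A·R^(2/3)·S^(1/2) = (1/0.015) × 27.34 × 0.6600^(2/3) × 0.0088^(1/2) = 129.6 m³/s
V = Q/A = 129.6/27.34 = 4.741 m/s

4.74 m/s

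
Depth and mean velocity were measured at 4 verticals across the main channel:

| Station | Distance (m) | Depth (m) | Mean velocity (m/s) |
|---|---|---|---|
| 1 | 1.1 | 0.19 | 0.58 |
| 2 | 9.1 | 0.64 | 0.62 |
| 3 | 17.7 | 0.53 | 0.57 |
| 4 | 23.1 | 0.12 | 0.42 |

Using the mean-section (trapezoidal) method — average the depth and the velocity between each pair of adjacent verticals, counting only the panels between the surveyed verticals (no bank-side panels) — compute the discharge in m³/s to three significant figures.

5.85 m³/s

Panel 1-2: Δb = 8 m, d̄ = (0.19+0.64)/2 = 0.415, v̄ = (0.58+0.62)/2 = 0.6 → q = 8×0.415×0.6 = 1.992 m³/s
Panel 2-3: Δb = 8.6 m, d̄ = (0.64+0.53)/2 = 0.585, v̄ = (0.62+0.57)/2 = 0.595 → q = 8.6×0.585×0.595 = 2.993 m³/s
Panel 3-4: Δb = 5.4 m, d̄ = (0.53+0.12)/2 = 0.325, v̄ = (0.57+0.42)/2 = 0.495 → q = 5.4×0.325×0.495 = 0.8687 m³/s
Q = Σ q = 5.854 m³/s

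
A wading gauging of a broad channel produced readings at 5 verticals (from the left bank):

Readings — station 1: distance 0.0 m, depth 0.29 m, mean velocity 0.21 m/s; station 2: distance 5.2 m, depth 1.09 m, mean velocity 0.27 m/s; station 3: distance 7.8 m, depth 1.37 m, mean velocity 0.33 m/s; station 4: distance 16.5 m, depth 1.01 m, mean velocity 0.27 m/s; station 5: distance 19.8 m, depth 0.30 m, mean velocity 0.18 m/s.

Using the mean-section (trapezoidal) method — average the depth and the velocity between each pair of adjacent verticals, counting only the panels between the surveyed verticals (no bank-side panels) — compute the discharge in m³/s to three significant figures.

Panel 1-2: Δb = 5.2 m, d̄ = (0.29+1.09)/2 = 0.69, v̄ = (0.21+0.27)/2 = 0.24 → q = 5.2×0.69×0.24 = 0.8611 m³/s
Panel 2-3: Δb = 2.6 m, d̄ = (1.09+1.37)/2 = 1.23, v̄ = (0.27+0.33)/2 = 0.3 → q = 2.6×1.23×0.3 = 0.9594 m³/s
Panel 3-4: Δb = 8.7 m, d̄ = (1.37+1.01)/2 = 1.19, v̄ = (0.33+0.27)/2 = 0.3 → q = 8.7×1.19×0.3 = 3.106 m³/s
Panel 4-5: Δb = 3.3 m, d̄ = (1.01+0.30)/2 = 0.655, v̄ = (0.27+0.18)/2 = 0.225 → q = 3.3×0.655×0.225 = 0.4863 m³/s
Q = Σ q = 5.413 m³/s

5.41 m³/s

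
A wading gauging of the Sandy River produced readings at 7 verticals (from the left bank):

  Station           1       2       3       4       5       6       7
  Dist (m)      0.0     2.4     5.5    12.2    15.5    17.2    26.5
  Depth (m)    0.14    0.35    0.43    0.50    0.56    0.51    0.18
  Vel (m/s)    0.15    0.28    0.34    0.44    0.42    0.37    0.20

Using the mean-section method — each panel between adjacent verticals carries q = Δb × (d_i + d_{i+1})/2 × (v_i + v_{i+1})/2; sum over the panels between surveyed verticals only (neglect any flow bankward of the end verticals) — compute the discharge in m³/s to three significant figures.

3.74 m³/s

Panel 1-2: Δb = 2.4 m, d̄ = (0.14+0.35)/2 = 0.245, v̄ = (0.15+0.28)/2 = 0.215 → q = 2.4×0.245×0.215 = 0.1264 m³/s
Panel 2-3: Δb = 3.1 m, d̄ = (0.35+0.43)/2 = 0.39, v̄ = (0.28+0.34)/2 = 0.31 → q = 3.1×0.39×0.31 = 0.3748 m³/s
Panel 3-4: Δb = 6.7 m, d̄ = (0.43+0.50)/2 = 0.465, v̄ = (0.34+0.44)/2 = 0.39 → q = 6.7×0.465×0.39 = 1.215 m³/s
Panel 4-5: Δb = 3.3 m, d̄ = (0.50+0.56)/2 = 0.53, v̄ = (0.44+0.42)/2 = 0.43 → q = 3.3×0.53×0.43 = 0.7521 m³/s
Panel 5-6: Δb = 1.7 m, d̄ = (0.56+0.51)/2 = 0.535, v̄ = (0.42+0.37)/2 = 0.395 → q = 1.7×0.535×0.395 = 0.3593 m³/s
Panel 6-7: Δb = 9.3 m, d̄ = (0.51+0.18)/2 = 0.345, v̄ = (0.37+0.20)/2 = 0.285 → q = 9.3×0.345×0.285 = 0.9144 m³/s
Q = Σ q = 3.742 m³/s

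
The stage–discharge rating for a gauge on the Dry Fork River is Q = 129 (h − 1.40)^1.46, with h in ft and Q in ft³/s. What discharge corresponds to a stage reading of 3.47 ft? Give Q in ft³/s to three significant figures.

Q = 129 × (3.47 − 1.40)^1.46 = 129 × 2.07^1.46 = 373.2 ft³/s

373 ft³/s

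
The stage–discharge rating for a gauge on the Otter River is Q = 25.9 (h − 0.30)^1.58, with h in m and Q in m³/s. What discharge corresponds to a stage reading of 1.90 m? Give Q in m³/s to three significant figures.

54.4 m³/s

Q = 25.9 × (1.90 − 0.30)^1.58 = 25.9 × 1.6^1.58 = 54.43 m³/s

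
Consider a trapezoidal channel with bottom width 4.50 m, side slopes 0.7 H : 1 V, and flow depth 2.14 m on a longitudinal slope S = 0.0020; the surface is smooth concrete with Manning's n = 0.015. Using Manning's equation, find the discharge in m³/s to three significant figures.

A = (b + z·y)·y = (4.50 + 0.7×2.14)×2.14 = 12.84 m²
P = b + 2y√(1+z²) = 4.50 + 2×2.14×√(1+0.7²) = 9.724 m
R = A/P = 12.84/9.724 = 1.320 m
Q = (1/n)·A·R^(2/3)·S^(1/2) = (1/0.015) × 12.84 × 1.320^(2/3) × 0.0020^(1/2) = 46.05 m³/s

46.0 m³/s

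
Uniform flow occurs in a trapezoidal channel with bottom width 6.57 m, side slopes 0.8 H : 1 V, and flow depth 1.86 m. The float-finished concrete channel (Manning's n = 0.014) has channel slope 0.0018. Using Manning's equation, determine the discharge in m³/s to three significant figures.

A = (b + z·y)·y = (6.57 + 0.8×1.86)×1.86 = 14.99 m²
P = b + 2y√(1+z²) = 6.57 + 2×1.86×√(1+0.8²) = 11.33 m
R = A/P = 14.99/11.33 = 1.322 m
Q = (1/n)·A·R^(2/3)·S^(1/2) = (1/0.014) × 14.99 × 1.322^(2/3) × 0.0018^(1/2) = 54.72 m³/s

54.7 m³/s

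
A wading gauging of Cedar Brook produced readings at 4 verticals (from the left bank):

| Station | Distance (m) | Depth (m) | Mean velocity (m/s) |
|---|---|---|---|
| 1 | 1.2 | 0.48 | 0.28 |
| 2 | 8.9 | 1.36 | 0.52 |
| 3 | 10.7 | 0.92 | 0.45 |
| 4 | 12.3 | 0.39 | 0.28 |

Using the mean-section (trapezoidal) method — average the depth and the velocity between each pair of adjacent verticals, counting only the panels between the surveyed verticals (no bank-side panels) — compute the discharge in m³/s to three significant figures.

Panel 1-2: Δb = 7.7 m, d̄ = (0.48+1.36)/2 = 0.92, v̄ = (0.28+0.52)/2 = 0.4 → q = 7.7×0.92×0.4 = 2.834 m³/s
Panel 2-3: Δb = 1.8 m, d̄ = (1.36+0.92)/2 = 1.14, v̄ = (0.52+0.45)/2 = 0.485 → q = 1.8×1.14×0.485 = 0.9952 m³/s
Panel 3-4: Δb = 1.6 m, d̄ = (0.92+0.39)/2 = 0.655, v̄ = (0.45+0.28)/2 = 0.365 → q = 1.6×0.655×0.365 = 0.3825 m³/s
Q = Σ q = 4.211 m³/s

4.21 m³/s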